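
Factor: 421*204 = 2^2*3^1*17^1*421^1 = 85884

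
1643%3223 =1643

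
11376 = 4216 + 7160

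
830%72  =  38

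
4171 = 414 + 3757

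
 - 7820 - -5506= - 2314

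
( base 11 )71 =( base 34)2a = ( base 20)3I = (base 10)78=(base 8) 116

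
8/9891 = 8/9891= 0.00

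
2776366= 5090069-2313703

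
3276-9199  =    -  5923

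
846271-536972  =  309299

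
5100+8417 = 13517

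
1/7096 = 1/7096=0.00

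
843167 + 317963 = 1161130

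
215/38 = 215/38 = 5.66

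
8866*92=815672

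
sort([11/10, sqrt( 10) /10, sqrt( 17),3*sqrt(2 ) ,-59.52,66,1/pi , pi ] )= [-59.52, sqrt( 10 ) /10 , 1/pi, 11/10,  pi,sqrt( 17),3*sqrt( 2 ),  66]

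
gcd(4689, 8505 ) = 9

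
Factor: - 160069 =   -  7^1 * 13^1*1759^1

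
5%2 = 1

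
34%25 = 9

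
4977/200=4977/200= 24.89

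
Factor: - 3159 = -3^5* 13^1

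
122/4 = 61/2 = 30.50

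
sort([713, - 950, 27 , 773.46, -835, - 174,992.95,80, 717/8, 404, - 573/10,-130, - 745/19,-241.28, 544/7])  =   [  -  950,-835, - 241.28 , - 174, - 130,-573/10,-745/19, 27 , 544/7 , 80, 717/8, 404, 713, 773.46, 992.95 ]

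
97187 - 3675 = 93512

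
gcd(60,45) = 15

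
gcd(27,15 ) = 3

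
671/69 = 671/69= 9.72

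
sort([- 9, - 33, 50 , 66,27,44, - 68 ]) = [ - 68, - 33 , - 9, 27, 44,50, 66] 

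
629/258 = 629/258 = 2.44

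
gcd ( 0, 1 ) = 1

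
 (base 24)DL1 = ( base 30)8QD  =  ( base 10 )7993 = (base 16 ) 1F39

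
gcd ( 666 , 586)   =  2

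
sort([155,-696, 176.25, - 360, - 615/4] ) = [-696,  -  360,-615/4, 155,176.25] 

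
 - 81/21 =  - 27/7= - 3.86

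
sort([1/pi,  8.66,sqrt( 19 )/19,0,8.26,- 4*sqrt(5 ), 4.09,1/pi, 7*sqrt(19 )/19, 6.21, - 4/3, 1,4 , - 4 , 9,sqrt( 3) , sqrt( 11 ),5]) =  [-4*sqrt( 5 ), - 4, - 4/3 , 0,sqrt( 19 )/19, 1/pi, 1/pi , 1, 7*sqrt(  19)/19,  sqrt( 3) , sqrt( 11 ),4,  4.09 , 5, 6.21, 8.26 , 8.66,  9]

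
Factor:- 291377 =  - 291377^1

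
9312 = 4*2328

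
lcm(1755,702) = 3510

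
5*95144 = 475720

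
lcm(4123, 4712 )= 32984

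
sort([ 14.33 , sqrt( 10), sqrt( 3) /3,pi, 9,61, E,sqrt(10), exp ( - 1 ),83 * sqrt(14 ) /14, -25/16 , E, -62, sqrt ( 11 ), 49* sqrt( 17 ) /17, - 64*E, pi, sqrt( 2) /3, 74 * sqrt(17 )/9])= [-64*E, - 62, - 25/16,exp(  -  1),  sqrt(2 )/3 , sqrt (3)/3, E, E,pi, pi,sqrt( 10 ), sqrt( 10),sqrt(11 ),9,49*sqrt( 17 ) /17, 14.33, 83*sqrt(14)/14,74*sqrt(17 ) /9 , 61 ]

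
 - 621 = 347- 968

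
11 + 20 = 31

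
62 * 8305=514910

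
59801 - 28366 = 31435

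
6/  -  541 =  - 1 + 535/541  =  -0.01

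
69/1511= 69/1511 = 0.05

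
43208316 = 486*88906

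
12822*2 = 25644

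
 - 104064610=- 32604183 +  - 71460427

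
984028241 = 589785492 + 394242749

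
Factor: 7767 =3^2 * 863^1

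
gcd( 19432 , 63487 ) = 1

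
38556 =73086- 34530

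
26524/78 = 340 + 2/39 = 340.05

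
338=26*13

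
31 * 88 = 2728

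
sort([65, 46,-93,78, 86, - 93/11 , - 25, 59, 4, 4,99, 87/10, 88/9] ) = [ - 93, - 25, - 93/11,4,4, 87/10,  88/9, 46  ,  59, 65, 78, 86, 99]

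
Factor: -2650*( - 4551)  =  2^1  *3^1*5^2*37^1*41^1*53^1 = 12060150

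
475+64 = 539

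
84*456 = 38304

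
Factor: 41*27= 1107 = 3^3*41^1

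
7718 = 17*454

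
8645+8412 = 17057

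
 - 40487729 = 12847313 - 53335042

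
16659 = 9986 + 6673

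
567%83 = 69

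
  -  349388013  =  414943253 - 764331266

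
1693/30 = 1693/30 = 56.43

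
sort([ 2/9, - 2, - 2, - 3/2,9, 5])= [ - 2, - 2, - 3/2,2/9,5, 9] 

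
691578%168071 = 19294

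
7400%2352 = 344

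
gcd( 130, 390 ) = 130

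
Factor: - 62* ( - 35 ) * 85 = 2^1*5^2* 7^1* 17^1 * 31^1=184450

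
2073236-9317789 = -7244553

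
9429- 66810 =  -  57381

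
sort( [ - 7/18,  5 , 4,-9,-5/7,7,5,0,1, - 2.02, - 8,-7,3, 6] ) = [-9,-8,-7, - 2.02, -5/7, - 7/18,  0,1, 3,4,5,  5,6, 7 ]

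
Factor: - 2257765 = -5^1*451553^1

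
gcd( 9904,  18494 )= 2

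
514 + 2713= 3227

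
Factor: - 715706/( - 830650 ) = 5^(-2) * 37^( - 1 )*  797^1 = 797/925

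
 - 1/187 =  - 1/187 = - 0.01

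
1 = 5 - 4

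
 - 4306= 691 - 4997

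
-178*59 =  - 10502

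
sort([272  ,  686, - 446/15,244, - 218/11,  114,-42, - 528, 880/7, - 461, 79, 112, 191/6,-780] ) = [ - 780,  -  528, - 461, - 42  ,-446/15, - 218/11,191/6,79, 112, 114 , 880/7, 244,272,686]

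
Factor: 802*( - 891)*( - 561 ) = 2^1*3^5*11^2*17^1*401^1 = 400880502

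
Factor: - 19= -19^1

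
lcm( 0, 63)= 0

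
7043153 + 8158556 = 15201709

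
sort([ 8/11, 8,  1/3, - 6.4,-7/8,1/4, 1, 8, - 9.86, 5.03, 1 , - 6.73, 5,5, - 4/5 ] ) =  [-9.86, - 6.73 ,-6.4 ,- 7/8,  -  4/5,1/4,1/3, 8/11, 1,1, 5, 5, 5.03,  8, 8]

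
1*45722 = 45722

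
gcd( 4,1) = 1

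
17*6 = 102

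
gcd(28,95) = 1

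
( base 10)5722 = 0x165a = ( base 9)7757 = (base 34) 4WA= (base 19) FG3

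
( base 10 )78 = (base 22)3C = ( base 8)116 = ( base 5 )303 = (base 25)33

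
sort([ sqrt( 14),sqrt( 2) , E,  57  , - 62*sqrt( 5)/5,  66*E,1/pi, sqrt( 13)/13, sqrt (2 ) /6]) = [ - 62*sqrt( 5)/5,sqrt( 2)/6,sqrt( 13)/13,1/pi , sqrt( 2),E, sqrt( 14),57, 66*E ] 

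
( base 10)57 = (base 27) 23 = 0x39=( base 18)33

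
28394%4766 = 4564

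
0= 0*326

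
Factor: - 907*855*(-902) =699487470 = 2^1 * 3^2 * 5^1*11^1*19^1 * 41^1*907^1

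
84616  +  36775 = 121391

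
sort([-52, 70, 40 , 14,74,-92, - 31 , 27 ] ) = [- 92, - 52, -31,14,27, 40,70 , 74]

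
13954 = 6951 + 7003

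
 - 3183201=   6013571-9196772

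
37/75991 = 37/75991 = 0.00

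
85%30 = 25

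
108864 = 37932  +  70932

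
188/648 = 47/162 = 0.29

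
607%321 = 286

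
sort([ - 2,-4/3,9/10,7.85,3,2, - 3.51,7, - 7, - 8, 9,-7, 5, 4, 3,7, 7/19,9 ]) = [ - 8, - 7, - 7, - 3.51, - 2,-4/3,7/19, 9/10, 2,3, 3, 4,5, 7,7, 7.85,9,9 ]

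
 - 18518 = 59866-78384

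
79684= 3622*22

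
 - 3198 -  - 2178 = - 1020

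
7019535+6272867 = 13292402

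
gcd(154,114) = 2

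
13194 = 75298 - 62104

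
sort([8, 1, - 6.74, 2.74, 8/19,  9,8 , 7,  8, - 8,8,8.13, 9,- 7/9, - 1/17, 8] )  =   [ - 8, - 6.74, - 7/9,  -  1/17 , 8/19, 1,2.74,7,8, 8, 8 , 8  ,  8,8.13,9,9]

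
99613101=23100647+76512454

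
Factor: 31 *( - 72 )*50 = - 111600 = - 2^4*3^2*5^2* 31^1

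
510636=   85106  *6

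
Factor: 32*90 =2^6*3^2*5^1 = 2880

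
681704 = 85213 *8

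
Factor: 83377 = 7^1*43^1*277^1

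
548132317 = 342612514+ 205519803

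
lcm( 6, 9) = 18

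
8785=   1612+7173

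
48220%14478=4786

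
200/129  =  1 + 71/129= 1.55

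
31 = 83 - 52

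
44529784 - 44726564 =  - 196780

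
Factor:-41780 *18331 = -765869180 = -2^2*5^1*23^1*797^1 *2089^1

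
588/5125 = 588/5125 = 0.11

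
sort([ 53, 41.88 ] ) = [41.88,53]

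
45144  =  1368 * 33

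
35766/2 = 17883 = 17883.00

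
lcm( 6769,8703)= 60921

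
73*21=1533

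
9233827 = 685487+8548340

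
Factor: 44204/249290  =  86/485  =  2^1*5^( - 1)*43^1*97^( - 1 )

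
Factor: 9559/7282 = 2^( - 1) *11^1*79^1*331^( - 1) = 869/662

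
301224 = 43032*7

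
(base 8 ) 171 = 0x79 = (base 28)49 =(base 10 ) 121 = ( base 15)81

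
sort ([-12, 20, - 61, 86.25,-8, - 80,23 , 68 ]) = [-80 , - 61 , -12, - 8, 20,23,68,86.25]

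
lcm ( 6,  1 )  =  6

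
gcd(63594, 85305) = 3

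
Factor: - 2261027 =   -  41^1*55147^1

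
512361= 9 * 56929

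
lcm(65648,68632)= 1509904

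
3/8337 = 1/2779  =  0.00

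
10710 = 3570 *3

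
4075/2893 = 1+ 1182/2893 = 1.41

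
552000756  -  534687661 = 17313095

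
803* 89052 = 71508756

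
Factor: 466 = 2^1*233^1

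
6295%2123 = 2049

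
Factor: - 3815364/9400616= - 953841/2350154 = -2^( - 1 )*3^1*7^1*53^1 * 857^1*1175077^( - 1) 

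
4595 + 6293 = 10888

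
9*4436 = 39924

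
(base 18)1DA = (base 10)568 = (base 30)is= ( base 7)1441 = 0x238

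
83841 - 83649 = 192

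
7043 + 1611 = 8654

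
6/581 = 6/581 = 0.01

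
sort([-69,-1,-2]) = [-69, - 2,-1]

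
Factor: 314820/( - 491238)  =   - 530/827 = -  2^1*5^1* 53^1 *827^( - 1 ) 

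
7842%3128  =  1586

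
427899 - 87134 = 340765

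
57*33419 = 1904883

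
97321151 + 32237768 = 129558919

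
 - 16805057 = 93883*(  -  179 )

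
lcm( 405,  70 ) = 5670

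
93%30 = 3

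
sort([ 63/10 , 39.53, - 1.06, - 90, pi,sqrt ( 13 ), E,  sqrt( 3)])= [ - 90, - 1.06,sqrt ( 3 ),E, pi,sqrt( 13), 63/10, 39.53 ]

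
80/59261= 80/59261 = 0.00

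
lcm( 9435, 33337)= 500055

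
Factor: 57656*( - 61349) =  - 3537137944 = - 2^3*31^1*1979^1*7207^1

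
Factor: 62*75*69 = 2^1*3^2*5^2 * 23^1 * 31^1 = 320850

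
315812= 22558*14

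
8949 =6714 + 2235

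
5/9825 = 1/1965 = 0.00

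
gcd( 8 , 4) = 4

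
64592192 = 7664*8428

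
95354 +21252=116606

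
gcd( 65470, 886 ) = 2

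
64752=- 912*( - 71 )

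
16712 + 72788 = 89500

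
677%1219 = 677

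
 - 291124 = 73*( - 3988)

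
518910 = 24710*21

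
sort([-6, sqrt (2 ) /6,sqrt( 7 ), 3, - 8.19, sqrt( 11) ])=[ - 8.19, - 6, sqrt(2)/6, sqrt( 7 ),3, sqrt(11)]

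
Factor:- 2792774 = - 2^1*1396387^1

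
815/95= 163/19 = 8.58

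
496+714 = 1210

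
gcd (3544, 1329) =443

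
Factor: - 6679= - 6679^1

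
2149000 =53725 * 40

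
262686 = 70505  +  192181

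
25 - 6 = 19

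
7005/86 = 7005/86 = 81.45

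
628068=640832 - 12764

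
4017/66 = 60 + 19/22  =  60.86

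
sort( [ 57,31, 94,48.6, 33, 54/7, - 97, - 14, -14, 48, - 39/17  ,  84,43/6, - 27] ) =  [-97, - 27, - 14, - 14,-39/17 , 43/6, 54/7, 31, 33 , 48, 48.6,57,84, 94]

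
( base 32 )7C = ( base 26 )92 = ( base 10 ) 236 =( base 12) 178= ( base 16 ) EC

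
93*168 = 15624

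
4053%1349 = 6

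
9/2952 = 1/328= 0.00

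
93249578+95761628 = 189011206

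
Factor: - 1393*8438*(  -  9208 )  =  108232065872  =  2^4*7^1*199^1*1151^1*4219^1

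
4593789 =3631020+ 962769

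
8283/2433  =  2761/811 = 3.40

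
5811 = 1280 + 4531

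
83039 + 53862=136901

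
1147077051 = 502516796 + 644560255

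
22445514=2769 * 8106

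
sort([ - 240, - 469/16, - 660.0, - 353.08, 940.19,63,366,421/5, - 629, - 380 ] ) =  [-660.0, - 629, - 380, - 353.08,- 240, - 469/16,  63,  421/5,  366,940.19 ] 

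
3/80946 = 1/26982 = 0.00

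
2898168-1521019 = 1377149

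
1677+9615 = 11292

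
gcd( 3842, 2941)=17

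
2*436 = 872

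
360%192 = 168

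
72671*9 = 654039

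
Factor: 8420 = 2^2*5^1 * 421^1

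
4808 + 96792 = 101600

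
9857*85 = 837845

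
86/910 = 43/455 = 0.09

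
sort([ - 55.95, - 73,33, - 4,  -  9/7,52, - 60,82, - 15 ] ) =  [ -73, - 60, - 55.95, - 15,  -  4, - 9/7,33, 52, 82 ]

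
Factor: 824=2^3*103^1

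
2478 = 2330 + 148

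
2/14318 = 1/7159 = 0.00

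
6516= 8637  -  2121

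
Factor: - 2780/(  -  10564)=5/19 =5^1*19^( - 1)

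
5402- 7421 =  - 2019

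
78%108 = 78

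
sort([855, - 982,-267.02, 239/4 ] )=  [ - 982, - 267.02,239/4,855]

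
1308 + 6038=7346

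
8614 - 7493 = 1121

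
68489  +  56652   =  125141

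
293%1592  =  293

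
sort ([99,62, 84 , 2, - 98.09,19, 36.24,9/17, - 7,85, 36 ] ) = [ - 98.09, - 7, 9/17, 2,19,36,36.24, 62, 84,85,99 ]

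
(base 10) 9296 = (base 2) 10010001010000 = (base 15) 2b4b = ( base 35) 7KL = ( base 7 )36050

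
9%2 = 1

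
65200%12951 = 445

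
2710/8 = 338  +  3/4  =  338.75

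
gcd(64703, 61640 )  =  1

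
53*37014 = 1961742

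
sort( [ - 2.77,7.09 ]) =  [-2.77,7.09]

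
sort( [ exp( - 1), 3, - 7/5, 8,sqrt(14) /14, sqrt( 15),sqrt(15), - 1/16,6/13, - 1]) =[ - 7/5 ,  -  1, - 1/16,sqrt( 14 ) /14,exp( - 1), 6/13, 3, sqrt(15 ),sqrt( 15 ), 8]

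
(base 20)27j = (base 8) 1677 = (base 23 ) 1ig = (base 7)2540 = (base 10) 959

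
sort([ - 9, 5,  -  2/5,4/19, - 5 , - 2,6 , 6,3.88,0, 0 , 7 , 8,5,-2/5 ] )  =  [ - 9, - 5, - 2,  -  2/5, -2/5, 0,0, 4/19, 3.88,  5,5,  6,6,7, 8 ] 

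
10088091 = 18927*533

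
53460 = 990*54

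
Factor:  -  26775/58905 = -5^1*11^(-1)= - 5/11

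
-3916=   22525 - 26441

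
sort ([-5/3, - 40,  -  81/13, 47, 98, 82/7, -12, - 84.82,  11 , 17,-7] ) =[ - 84.82, - 40, - 12, - 7, - 81/13, - 5/3,  11,82/7,17,47,  98 ]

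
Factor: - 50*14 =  - 700 = -  2^2  *5^2*7^1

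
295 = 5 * 59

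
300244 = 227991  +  72253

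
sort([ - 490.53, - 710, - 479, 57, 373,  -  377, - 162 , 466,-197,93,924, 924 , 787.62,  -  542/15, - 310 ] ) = [ - 710 , - 490.53, - 479, - 377, - 310, - 197, - 162, - 542/15,57,93 , 373,  466, 787.62  ,  924,924]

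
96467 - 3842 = 92625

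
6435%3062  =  311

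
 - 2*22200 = -44400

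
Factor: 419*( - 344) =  - 144136 = - 2^3*43^1*419^1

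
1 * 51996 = 51996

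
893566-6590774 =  - 5697208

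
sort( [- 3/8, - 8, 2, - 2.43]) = [ - 8, -2.43, - 3/8,2 ] 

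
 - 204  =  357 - 561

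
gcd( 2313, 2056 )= 257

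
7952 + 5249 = 13201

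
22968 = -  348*(  -  66)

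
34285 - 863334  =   - 829049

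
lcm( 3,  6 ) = 6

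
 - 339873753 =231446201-571319954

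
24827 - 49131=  - 24304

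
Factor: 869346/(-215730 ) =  - 5^( - 1) *47^( - 1)*947^1 = - 947/235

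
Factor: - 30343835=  - 5^1*1823^1* 3329^1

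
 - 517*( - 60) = 31020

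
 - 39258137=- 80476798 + 41218661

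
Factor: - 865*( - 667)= 5^1*23^1*29^1* 173^1 =576955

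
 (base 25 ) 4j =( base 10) 119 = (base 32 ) 3N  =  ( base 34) 3h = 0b1110111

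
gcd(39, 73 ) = 1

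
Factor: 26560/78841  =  2^6*5^1*7^ ( -2)*83^1*1609^( - 1)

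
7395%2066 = 1197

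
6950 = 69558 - 62608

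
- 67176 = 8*(-8397)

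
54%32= 22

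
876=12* 73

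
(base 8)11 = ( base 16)9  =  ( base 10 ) 9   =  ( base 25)9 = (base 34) 9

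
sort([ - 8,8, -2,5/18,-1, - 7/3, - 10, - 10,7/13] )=[ - 10 , - 10 , - 8,-7/3, - 2,  -  1, 5/18 , 7/13,8]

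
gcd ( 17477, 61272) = 1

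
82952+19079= 102031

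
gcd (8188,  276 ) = 92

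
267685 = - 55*( - 4867 ) 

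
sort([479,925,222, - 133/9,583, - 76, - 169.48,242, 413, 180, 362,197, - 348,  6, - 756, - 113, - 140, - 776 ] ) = [ - 776, - 756,-348, - 169.48, - 140, - 113,-76, -133/9, 6,180,197, 222,242,362, 413,479,583, 925] 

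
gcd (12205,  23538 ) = 1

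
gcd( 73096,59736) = 8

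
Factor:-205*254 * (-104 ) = 2^4*5^1*13^1*41^1*127^1 = 5415280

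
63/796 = 63/796 =0.08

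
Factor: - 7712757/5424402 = -2^( - 1) * 3^1*13^1*65921^1*904067^( - 1) = - 2570919/1808134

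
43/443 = 43/443 = 0.10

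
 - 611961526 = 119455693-731417219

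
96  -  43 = 53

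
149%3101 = 149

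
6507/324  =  241/12 = 20.08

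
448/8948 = 112/2237=0.05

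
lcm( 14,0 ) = 0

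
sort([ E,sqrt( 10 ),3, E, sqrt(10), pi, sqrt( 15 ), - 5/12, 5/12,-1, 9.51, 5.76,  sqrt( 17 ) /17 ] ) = [-1,- 5/12, sqrt( 17)/17 , 5/12, E, E, 3,pi, sqrt(10),sqrt(10), sqrt( 15),  5.76, 9.51 ]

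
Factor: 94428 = 2^2*3^2*43^1*61^1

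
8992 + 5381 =14373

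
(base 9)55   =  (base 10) 50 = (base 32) 1I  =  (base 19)2C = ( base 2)110010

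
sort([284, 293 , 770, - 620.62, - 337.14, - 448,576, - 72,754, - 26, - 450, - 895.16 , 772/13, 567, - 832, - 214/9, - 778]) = [-895.16, - 832,  -  778, - 620.62,-450, - 448, - 337.14, - 72, - 26, - 214/9, 772/13,284, 293,  567, 576,754,770]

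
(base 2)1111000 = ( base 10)120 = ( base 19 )66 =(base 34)3i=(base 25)4k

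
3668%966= 770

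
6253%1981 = 310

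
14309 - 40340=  - 26031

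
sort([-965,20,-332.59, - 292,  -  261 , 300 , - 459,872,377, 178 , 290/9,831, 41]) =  [ - 965,- 459,-332.59,  -  292,-261, 20, 290/9, 41, 178,300,377,831,872 ]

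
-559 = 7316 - 7875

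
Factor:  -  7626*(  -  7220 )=55059720 = 2^3 * 3^1*5^1*19^2*31^1*41^1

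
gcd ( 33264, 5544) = 5544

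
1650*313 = 516450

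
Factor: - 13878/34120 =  - 2^( -2 ) * 3^3*5^( - 1 )*257^1*853^(-1) = -6939/17060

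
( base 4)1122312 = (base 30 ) 6DO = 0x16B6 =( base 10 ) 5814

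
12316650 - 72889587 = - 60572937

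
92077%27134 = 10675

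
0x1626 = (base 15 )1A30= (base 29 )6LF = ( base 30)690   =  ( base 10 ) 5670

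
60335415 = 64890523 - 4555108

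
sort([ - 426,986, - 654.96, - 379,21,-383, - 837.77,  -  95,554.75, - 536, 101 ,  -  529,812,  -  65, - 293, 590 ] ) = [ - 837.77, - 654.96, - 536, - 529,-426, - 383, - 379,-293, - 95, -65,21  ,  101, 554.75,590, 812,986 ]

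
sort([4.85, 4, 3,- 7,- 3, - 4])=[- 7, - 4,-3, 3, 4, 4.85 ]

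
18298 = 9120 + 9178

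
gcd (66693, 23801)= 1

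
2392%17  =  12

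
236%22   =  16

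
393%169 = 55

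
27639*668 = 18462852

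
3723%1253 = 1217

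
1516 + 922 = 2438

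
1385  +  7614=8999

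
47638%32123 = 15515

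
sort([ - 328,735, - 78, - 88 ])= [ - 328, - 88,-78, 735] 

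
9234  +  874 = 10108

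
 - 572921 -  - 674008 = 101087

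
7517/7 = 1073 + 6/7 = 1073.86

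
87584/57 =1536+32/57  =  1536.56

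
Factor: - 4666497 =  - 3^1*11^1*41^1*3449^1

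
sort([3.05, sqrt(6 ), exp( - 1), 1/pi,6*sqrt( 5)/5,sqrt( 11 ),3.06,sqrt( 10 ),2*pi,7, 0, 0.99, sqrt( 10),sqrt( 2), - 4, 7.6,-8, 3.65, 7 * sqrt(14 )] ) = [ - 8,-4,0, 1/pi , exp( - 1), 0.99, sqrt( 2), sqrt( 6 ), 6*sqrt(5)/5, 3.05, 3.06,  sqrt ( 10), sqrt(10 ), sqrt( 11 ) , 3.65, 2*pi,7, 7.6,7*sqrt(14) ] 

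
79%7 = 2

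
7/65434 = 7/65434  =  0.00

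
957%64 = 61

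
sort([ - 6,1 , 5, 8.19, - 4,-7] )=[ - 7,-6, -4, 1, 5, 8.19]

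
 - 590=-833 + 243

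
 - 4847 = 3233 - 8080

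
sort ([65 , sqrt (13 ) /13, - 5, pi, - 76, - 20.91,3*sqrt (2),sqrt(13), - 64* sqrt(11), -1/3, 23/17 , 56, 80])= [ - 64 *sqrt( 11), - 76, - 20.91, - 5 , - 1/3, sqrt(13)/13,23/17,pi,sqrt (13 ),3*sqrt(2),56 , 65,80]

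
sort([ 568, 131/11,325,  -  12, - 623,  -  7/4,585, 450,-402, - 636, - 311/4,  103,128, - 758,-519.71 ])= [ - 758, - 636, - 623, - 519.71,  -  402, - 311/4, - 12,  -  7/4,131/11,  103, 128,325,450, 568,585]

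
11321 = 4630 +6691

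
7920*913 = 7230960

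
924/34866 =154/5811 = 0.03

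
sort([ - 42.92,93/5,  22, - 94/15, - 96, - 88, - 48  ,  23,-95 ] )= [ - 96, - 95,  -  88, - 48,-42.92, - 94/15,93/5, 22,23 ]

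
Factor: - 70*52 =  - 2^3*5^1*7^1*13^1 =-3640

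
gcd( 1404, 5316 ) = 12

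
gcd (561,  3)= 3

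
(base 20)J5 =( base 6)1441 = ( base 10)385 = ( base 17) 15b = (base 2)110000001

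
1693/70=1693/70  =  24.19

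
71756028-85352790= - 13596762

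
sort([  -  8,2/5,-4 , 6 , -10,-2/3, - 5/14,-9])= [- 10, - 9 ,  -  8, - 4,-2/3,- 5/14, 2/5, 6]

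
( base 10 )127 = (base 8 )177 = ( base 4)1333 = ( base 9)151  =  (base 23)5c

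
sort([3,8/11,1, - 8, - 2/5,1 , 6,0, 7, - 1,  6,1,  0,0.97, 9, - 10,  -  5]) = [- 10, - 8,  -  5,-1, - 2/5, 0, 0, 8/11, 0.97,  1,1, 1,3,6, 6, 7, 9] 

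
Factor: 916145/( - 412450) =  - 2^ (-1 ) * 5^( - 1) *41^2*73^(  -  1)*109^1*113^(-1)  =  - 183229/82490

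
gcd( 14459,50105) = 1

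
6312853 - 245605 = 6067248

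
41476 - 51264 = -9788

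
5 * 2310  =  11550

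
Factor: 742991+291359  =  2^1*5^2*137^1*151^1 = 1034350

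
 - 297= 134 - 431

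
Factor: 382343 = 13^1 * 29411^1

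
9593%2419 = 2336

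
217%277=217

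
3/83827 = 3/83827 = 0.00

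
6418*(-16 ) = -102688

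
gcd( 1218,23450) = 14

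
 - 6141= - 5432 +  - 709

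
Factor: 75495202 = 2^1*263^1 * 143527^1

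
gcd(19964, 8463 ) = 217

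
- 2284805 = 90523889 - 92808694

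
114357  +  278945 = 393302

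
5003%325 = 128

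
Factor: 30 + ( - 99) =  - 3^1*23^1 = - 69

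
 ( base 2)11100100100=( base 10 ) 1828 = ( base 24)344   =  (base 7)5221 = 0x724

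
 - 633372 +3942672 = 3309300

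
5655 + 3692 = 9347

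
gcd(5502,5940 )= 6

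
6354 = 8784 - 2430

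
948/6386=474/3193   =  0.15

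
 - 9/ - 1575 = 1/175=0.01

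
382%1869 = 382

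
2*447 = 894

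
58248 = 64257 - 6009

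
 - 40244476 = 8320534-48565010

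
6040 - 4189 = 1851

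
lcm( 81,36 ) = 324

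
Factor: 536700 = 2^2*3^1*5^2*1789^1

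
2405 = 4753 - 2348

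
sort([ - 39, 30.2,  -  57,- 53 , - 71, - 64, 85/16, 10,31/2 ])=[  -  71, - 64,  -  57, - 53,- 39, 85/16, 10, 31/2, 30.2 ]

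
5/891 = 5/891= 0.01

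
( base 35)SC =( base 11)822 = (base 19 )2E4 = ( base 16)3e0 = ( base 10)992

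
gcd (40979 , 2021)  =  43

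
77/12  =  77/12 = 6.42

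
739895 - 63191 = 676704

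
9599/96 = 9599/96 = 99.99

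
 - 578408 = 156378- 734786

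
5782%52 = 10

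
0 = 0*(- 37610 )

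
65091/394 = 65091/394  =  165.21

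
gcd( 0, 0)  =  0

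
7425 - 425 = 7000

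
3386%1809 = 1577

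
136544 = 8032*17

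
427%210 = 7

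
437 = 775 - 338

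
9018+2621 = 11639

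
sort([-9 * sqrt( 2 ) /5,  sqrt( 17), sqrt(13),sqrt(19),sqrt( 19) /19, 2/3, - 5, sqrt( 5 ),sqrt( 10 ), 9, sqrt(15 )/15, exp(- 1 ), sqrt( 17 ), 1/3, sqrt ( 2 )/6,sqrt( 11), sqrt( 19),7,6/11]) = [ - 5, - 9*sqrt(2)/5, sqrt( 19 )/19, sqrt( 2)/6,sqrt( 15 ) /15, 1/3,exp(  -  1),6/11, 2/3,sqrt( 5), sqrt(10 ), sqrt ( 11 ),sqrt(13), sqrt (17), sqrt( 17),sqrt( 19 ) , sqrt(19), 7,9] 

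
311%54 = 41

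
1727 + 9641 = 11368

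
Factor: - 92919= - 3^1*47^1*659^1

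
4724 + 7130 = 11854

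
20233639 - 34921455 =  - 14687816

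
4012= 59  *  68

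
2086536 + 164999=2251535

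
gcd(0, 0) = 0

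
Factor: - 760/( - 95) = 2^3 = 8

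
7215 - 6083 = 1132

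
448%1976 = 448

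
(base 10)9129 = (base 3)110112010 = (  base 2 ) 10001110101001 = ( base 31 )9FF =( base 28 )BI1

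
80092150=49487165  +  30604985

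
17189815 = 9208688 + 7981127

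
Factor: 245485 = 5^1*29^1 * 1693^1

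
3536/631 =3536/631 = 5.60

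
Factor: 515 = 5^1*103^1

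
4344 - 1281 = 3063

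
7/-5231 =-7/5231 =- 0.00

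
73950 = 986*75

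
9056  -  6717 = 2339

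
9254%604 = 194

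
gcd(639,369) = 9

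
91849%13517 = 10747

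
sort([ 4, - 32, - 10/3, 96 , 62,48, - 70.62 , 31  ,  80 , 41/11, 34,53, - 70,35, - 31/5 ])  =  [ - 70.62 ,-70, - 32,- 31/5, - 10/3 , 41/11,  4,31 , 34,35, 48 , 53,62,  80,  96] 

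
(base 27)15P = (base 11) 739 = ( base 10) 889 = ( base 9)1187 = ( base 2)1101111001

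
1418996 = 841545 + 577451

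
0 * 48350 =0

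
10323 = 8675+1648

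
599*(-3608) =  - 2161192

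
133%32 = 5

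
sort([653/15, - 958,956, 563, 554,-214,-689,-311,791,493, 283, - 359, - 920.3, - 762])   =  [ -958, - 920.3, - 762,-689 , - 359,  -  311  , - 214, 653/15, 283,493, 554, 563,791, 956]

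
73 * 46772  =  3414356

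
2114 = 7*302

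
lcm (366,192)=11712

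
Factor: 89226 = 2^1*3^2*4957^1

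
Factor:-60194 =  - 2^1*30097^1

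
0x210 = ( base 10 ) 528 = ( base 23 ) MM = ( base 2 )1000010000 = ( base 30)HI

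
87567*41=3590247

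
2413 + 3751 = 6164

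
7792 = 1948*4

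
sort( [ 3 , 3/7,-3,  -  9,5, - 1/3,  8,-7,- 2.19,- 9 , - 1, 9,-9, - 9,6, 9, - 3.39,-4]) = [ - 9,-9, - 9,-9 ,-7, - 4,  -  3.39 ,-3,-2.19, - 1,-1/3, 3/7,3, 5,6,8,9,  9] 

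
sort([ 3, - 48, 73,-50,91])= [  -  50,-48 , 3, 73, 91]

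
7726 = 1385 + 6341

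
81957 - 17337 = 64620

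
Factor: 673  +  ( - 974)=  - 7^1*43^1 = - 301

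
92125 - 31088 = 61037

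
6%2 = 0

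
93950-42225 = 51725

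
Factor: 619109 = 293^1*2113^1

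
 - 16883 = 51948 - 68831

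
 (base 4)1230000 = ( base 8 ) 15400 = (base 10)6912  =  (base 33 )6BF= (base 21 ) fe3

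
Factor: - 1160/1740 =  - 2/3 =- 2^1*3^( - 1)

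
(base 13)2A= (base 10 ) 36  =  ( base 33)13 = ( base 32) 14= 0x24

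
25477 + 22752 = 48229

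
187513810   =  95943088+91570722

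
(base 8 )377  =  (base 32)7v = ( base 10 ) 255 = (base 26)9l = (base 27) 9C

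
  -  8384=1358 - 9742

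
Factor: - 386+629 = 3^5 = 243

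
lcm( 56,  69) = 3864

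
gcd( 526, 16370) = 2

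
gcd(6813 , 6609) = 3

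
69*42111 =2905659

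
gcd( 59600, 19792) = 16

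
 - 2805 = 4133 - 6938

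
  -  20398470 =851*(  -  23970 ) 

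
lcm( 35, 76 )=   2660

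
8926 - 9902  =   - 976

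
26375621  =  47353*557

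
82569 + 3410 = 85979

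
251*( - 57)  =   - 14307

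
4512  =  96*47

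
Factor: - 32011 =- 7^1*17^1*269^1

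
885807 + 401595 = 1287402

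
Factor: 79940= 2^2*5^1*7^1 * 571^1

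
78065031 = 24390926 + 53674105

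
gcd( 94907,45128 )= 1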